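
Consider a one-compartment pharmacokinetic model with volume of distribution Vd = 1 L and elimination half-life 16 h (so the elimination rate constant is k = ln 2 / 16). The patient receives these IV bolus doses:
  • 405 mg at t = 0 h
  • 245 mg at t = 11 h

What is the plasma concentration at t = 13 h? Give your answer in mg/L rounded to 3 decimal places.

k = ln 2 / 16 = 0.04332 per h
Dose 1 (405 mg at t=0 h): 405·exp(−0.04332·13) = 230.605 mg/L
Dose 2 (245 mg at t=11 h): 245·exp(−0.04332·2) = 224.666 mg/L
C(13) = 230.605 + 224.666 = 455.271 mg/L

455.271 mg/L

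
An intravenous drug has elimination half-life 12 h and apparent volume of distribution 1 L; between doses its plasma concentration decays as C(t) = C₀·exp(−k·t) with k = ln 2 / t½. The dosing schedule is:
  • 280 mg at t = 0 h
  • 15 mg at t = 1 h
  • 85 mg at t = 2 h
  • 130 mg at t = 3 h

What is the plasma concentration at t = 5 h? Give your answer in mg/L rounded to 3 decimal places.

408.962 mg/L

k = ln 2 / 12 = 0.05776 per h
Dose 1 (280 mg at t=0 h): 280·exp(−0.05776·5) = 209.763 mg/L
Dose 2 (15 mg at t=1 h): 15·exp(−0.05776·4) = 11.906 mg/L
Dose 3 (85 mg at t=2 h): 85·exp(−0.05776·3) = 71.476 mg/L
Dose 4 (130 mg at t=3 h): 130·exp(−0.05776·2) = 115.817 mg/L
C(5) = 209.763 + 11.906 + 71.476 + 115.817 = 408.962 mg/L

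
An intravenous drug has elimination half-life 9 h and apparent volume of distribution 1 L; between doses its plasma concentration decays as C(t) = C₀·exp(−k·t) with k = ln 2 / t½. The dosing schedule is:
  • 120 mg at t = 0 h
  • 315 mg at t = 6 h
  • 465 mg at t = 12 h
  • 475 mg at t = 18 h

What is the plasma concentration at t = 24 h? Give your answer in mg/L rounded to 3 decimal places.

581.415 mg/L

k = ln 2 / 9 = 0.07702 per h
Dose 1 (120 mg at t=0 h): 120·exp(−0.07702·24) = 18.899 mg/L
Dose 2 (315 mg at t=6 h): 315·exp(−0.07702·18) = 78.750 mg/L
Dose 3 (465 mg at t=12 h): 465·exp(−0.07702·12) = 184.535 mg/L
Dose 4 (475 mg at t=18 h): 475·exp(−0.07702·6) = 299.231 mg/L
C(24) = 18.899 + 78.750 + 184.535 + 299.231 = 581.415 mg/L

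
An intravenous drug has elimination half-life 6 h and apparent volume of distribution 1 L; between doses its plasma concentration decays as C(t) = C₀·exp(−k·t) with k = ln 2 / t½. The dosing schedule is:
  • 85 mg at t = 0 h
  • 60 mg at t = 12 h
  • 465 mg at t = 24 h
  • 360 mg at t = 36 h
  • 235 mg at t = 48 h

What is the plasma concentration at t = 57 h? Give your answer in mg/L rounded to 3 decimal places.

k = ln 2 / 6 = 0.11552 per h
Dose 1 (85 mg at t=0 h): 85·exp(−0.11552·57) = 0.117 mg/L
Dose 2 (60 mg at t=12 h): 60·exp(−0.11552·45) = 0.331 mg/L
Dose 3 (465 mg at t=24 h): 465·exp(−0.11552·33) = 10.275 mg/L
Dose 4 (360 mg at t=36 h): 360·exp(−0.11552·21) = 31.820 mg/L
Dose 5 (235 mg at t=48 h): 235·exp(−0.11552·9) = 83.085 mg/L
C(57) = 0.117 + 0.331 + 10.275 + 31.820 + 83.085 = 125.629 mg/L

125.629 mg/L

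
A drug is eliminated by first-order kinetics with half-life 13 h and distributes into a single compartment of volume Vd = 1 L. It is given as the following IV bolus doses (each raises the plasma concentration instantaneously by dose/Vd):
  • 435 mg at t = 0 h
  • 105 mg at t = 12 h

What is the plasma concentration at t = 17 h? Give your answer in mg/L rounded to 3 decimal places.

k = ln 2 / 13 = 0.05332 per h
Dose 1 (435 mg at t=0 h): 435·exp(−0.05332·17) = 175.725 mg/L
Dose 2 (105 mg at t=12 h): 105·exp(−0.05332·5) = 80.428 mg/L
C(17) = 175.725 + 80.428 = 256.154 mg/L

256.154 mg/L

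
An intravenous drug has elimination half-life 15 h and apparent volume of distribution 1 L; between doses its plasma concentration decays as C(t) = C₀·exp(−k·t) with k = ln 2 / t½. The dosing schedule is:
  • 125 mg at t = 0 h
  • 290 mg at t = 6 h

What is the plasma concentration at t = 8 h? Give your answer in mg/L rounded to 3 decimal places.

k = ln 2 / 15 = 0.04621 per h
Dose 1 (125 mg at t=0 h): 125·exp(−0.04621·8) = 86.370 mg/L
Dose 2 (290 mg at t=6 h): 290·exp(−0.04621·2) = 264.400 mg/L
C(8) = 86.370 + 264.400 = 350.769 mg/L

350.769 mg/L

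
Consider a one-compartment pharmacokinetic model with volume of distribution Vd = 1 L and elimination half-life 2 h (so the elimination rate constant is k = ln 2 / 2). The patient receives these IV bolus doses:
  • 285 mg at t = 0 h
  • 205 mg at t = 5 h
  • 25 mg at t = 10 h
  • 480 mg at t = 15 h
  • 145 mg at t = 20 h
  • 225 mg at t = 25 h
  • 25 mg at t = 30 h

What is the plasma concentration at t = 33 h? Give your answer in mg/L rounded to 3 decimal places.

k = ln 2 / 2 = 0.34657 per h
Dose 1 (285 mg at t=0 h): 285·exp(−0.34657·33) = 0.003 mg/L
Dose 2 (205 mg at t=5 h): 205·exp(−0.34657·28) = 0.013 mg/L
Dose 3 (25 mg at t=10 h): 25·exp(−0.34657·23) = 0.009 mg/L
Dose 4 (480 mg at t=15 h): 480·exp(−0.34657·18) = 0.938 mg/L
Dose 5 (145 mg at t=20 h): 145·exp(−0.34657·13) = 1.602 mg/L
Dose 6 (225 mg at t=25 h): 225·exp(−0.34657·8) = 14.062 mg/L
Dose 7 (25 mg at t=30 h): 25·exp(−0.34657·3) = 8.839 mg/L
C(33) = 0.003 + 0.013 + 0.009 + 0.938 + 1.602 + 14.062 + 8.839 = 25.465 mg/L

25.465 mg/L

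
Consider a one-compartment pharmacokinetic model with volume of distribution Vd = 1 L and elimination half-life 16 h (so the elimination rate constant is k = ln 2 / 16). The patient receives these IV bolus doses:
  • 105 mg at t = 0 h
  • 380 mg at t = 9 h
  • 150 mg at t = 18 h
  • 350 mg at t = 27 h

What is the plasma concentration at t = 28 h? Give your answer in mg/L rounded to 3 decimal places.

630.485 mg/L

k = ln 2 / 16 = 0.04332 per h
Dose 1 (105 mg at t=0 h): 105·exp(−0.04332·28) = 31.217 mg/L
Dose 2 (380 mg at t=9 h): 380·exp(−0.04332·19) = 166.844 mg/L
Dose 3 (150 mg at t=18 h): 150·exp(−0.04332·10) = 97.263 mg/L
Dose 4 (350 mg at t=27 h): 350·exp(−0.04332·1) = 335.161 mg/L
C(28) = 31.217 + 166.844 + 97.263 + 335.161 = 630.485 mg/L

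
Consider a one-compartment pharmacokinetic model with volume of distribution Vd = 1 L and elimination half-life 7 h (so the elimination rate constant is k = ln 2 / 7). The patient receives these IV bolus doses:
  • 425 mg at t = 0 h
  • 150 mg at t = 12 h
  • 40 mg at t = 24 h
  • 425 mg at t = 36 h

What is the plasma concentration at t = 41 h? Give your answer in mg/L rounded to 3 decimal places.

282.293 mg/L

k = ln 2 / 7 = 0.09902 per h
Dose 1 (425 mg at t=0 h): 425·exp(−0.09902·41) = 7.332 mg/L
Dose 2 (150 mg at t=12 h): 150·exp(−0.09902·29) = 8.491 mg/L
Dose 3 (40 mg at t=24 h): 40·exp(−0.09902·17) = 7.430 mg/L
Dose 4 (425 mg at t=36 h): 425·exp(−0.09902·5) = 259.040 mg/L
C(41) = 7.332 + 8.491 + 7.430 + 259.040 = 282.293 mg/L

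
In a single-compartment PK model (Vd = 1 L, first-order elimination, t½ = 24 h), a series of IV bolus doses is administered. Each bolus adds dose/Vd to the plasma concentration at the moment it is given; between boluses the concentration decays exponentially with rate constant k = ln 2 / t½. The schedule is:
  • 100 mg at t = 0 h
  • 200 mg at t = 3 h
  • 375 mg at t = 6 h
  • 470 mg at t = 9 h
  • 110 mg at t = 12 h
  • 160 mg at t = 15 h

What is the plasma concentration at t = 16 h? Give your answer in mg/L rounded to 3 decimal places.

1118.738 mg/L

k = ln 2 / 24 = 0.02888 per h
Dose 1 (100 mg at t=0 h): 100·exp(−0.02888·16) = 62.996 mg/L
Dose 2 (200 mg at t=3 h): 200·exp(−0.02888·13) = 137.395 mg/L
Dose 3 (375 mg at t=6 h): 375·exp(−0.02888·10) = 280.933 mg/L
Dose 4 (470 mg at t=9 h): 470·exp(−0.02888·7) = 383.970 mg/L
Dose 5 (110 mg at t=12 h): 110·exp(−0.02888·4) = 97.999 mg/L
Dose 6 (160 mg at t=15 h): 160·exp(−0.02888·1) = 155.445 mg/L
C(16) = 62.996 + 137.395 + 280.933 + 383.970 + 97.999 + 155.445 = 1118.738 mg/L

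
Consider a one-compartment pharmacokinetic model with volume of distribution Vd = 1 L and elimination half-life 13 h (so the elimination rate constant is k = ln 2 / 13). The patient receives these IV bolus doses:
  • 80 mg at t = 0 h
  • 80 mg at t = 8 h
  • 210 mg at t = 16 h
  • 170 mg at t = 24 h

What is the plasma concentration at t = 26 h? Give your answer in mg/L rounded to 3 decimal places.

326.657 mg/L

k = ln 2 / 13 = 0.05332 per h
Dose 1 (80 mg at t=0 h): 80·exp(−0.05332·26) = 20.000 mg/L
Dose 2 (80 mg at t=8 h): 80·exp(−0.05332·18) = 30.639 mg/L
Dose 3 (210 mg at t=16 h): 210·exp(−0.05332·10) = 123.213 mg/L
Dose 4 (170 mg at t=24 h): 170·exp(−0.05332·2) = 152.805 mg/L
C(26) = 20.000 + 30.639 + 123.213 + 152.805 = 326.657 mg/L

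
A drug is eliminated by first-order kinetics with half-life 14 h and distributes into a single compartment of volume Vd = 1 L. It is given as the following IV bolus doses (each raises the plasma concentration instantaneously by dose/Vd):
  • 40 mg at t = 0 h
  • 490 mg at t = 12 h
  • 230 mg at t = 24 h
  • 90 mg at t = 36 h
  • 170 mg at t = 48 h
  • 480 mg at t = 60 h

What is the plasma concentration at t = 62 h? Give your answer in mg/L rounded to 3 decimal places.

622.712 mg/L

k = ln 2 / 14 = 0.04951 per h
Dose 1 (40 mg at t=0 h): 40·exp(−0.04951·62) = 1.857 mg/L
Dose 2 (490 mg at t=12 h): 490·exp(−0.04951·50) = 41.218 mg/L
Dose 3 (230 mg at t=24 h): 230·exp(−0.04951·38) = 35.047 mg/L
Dose 4 (90 mg at t=36 h): 90·exp(−0.04951·26) = 24.842 mg/L
Dose 5 (170 mg at t=48 h): 170·exp(−0.04951·14) = 85.000 mg/L
Dose 6 (480 mg at t=60 h): 480·exp(−0.04951·2) = 434.747 mg/L
C(62) = 1.857 + 41.218 + 35.047 + 24.842 + 85.000 + 434.747 = 622.712 mg/L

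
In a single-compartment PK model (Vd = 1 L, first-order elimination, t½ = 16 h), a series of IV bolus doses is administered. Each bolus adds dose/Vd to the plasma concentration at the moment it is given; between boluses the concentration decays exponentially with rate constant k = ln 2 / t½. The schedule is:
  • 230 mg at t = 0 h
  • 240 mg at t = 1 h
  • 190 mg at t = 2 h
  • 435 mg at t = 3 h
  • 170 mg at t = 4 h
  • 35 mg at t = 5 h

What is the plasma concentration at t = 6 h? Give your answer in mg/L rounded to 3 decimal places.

k = ln 2 / 16 = 0.04332 per h
Dose 1 (230 mg at t=0 h): 230·exp(−0.04332·6) = 177.354 mg/L
Dose 2 (240 mg at t=1 h): 240·exp(−0.04332·5) = 193.259 mg/L
Dose 3 (190 mg at t=2 h): 190·exp(−0.04332·4) = 159.770 mg/L
Dose 4 (435 mg at t=3 h): 435·exp(−0.04332·3) = 381.985 mg/L
Dose 5 (170 mg at t=4 h): 170·exp(−0.04332·2) = 155.891 mg/L
Dose 6 (35 mg at t=5 h): 35·exp(−0.04332·1) = 33.516 mg/L
C(6) = 177.354 + 193.259 + 159.770 + 381.985 + 155.891 + 33.516 = 1101.775 mg/L

1101.775 mg/L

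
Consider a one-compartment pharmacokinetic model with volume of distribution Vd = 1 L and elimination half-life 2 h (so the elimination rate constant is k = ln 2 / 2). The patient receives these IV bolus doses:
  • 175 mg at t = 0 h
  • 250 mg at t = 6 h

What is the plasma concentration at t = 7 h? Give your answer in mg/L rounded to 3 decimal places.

192.245 mg/L

k = ln 2 / 2 = 0.34657 per h
Dose 1 (175 mg at t=0 h): 175·exp(−0.34657·7) = 15.468 mg/L
Dose 2 (250 mg at t=6 h): 250·exp(−0.34657·1) = 176.777 mg/L
C(7) = 15.468 + 176.777 = 192.245 mg/L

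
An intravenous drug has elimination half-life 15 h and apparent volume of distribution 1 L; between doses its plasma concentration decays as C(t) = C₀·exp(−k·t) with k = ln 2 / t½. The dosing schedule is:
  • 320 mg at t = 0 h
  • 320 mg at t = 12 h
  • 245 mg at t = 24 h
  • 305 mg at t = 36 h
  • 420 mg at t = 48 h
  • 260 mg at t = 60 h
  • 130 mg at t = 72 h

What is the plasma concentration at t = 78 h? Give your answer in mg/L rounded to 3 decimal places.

404.555 mg/L

k = ln 2 / 15 = 0.04621 per h
Dose 1 (320 mg at t=0 h): 320·exp(−0.04621·78) = 8.706 mg/L
Dose 2 (320 mg at t=12 h): 320·exp(−0.04621·66) = 15.157 mg/L
Dose 3 (245 mg at t=24 h): 245·exp(−0.04621·54) = 20.205 mg/L
Dose 4 (305 mg at t=36 h): 305·exp(−0.04621·42) = 43.794 mg/L
Dose 5 (420 mg at t=48 h): 420·exp(−0.04621·30) = 105.000 mg/L
Dose 6 (260 mg at t=60 h): 260·exp(−0.04621·18) = 113.172 mg/L
Dose 7 (130 mg at t=72 h): 130·exp(−0.04621·6) = 98.522 mg/L
C(78) = 8.706 + 15.157 + 20.205 + 43.794 + 105.000 + 113.172 + 98.522 = 404.555 mg/L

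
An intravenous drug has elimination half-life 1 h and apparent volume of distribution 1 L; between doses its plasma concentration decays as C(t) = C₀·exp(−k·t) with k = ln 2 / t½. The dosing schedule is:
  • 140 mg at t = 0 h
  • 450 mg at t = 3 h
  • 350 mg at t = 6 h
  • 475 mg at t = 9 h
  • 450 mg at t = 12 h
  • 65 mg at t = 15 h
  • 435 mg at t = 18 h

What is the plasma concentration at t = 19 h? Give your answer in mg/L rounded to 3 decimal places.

225.592 mg/L

k = ln 2 / 1 = 0.69315 per h
Dose 1 (140 mg at t=0 h): 140·exp(−0.69315·19) = 0.000 mg/L
Dose 2 (450 mg at t=3 h): 450·exp(−0.69315·16) = 0.007 mg/L
Dose 3 (350 mg at t=6 h): 350·exp(−0.69315·13) = 0.043 mg/L
Dose 4 (475 mg at t=9 h): 475·exp(−0.69315·10) = 0.464 mg/L
Dose 5 (450 mg at t=12 h): 450·exp(−0.69315·7) = 3.516 mg/L
Dose 6 (65 mg at t=15 h): 65·exp(−0.69315·4) = 4.062 mg/L
Dose 7 (435 mg at t=18 h): 435·exp(−0.69315·1) = 217.500 mg/L
C(19) = 0.000 + 0.007 + 0.043 + 0.464 + 3.516 + 4.062 + 217.500 = 225.592 mg/L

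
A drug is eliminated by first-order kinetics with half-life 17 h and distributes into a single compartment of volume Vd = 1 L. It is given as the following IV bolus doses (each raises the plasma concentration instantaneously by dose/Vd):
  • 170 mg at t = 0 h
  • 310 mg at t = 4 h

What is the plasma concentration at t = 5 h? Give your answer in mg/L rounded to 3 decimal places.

436.262 mg/L

k = ln 2 / 17 = 0.04077 per h
Dose 1 (170 mg at t=0 h): 170·exp(−0.04077·5) = 138.647 mg/L
Dose 2 (310 mg at t=4 h): 310·exp(−0.04077·1) = 297.614 mg/L
C(5) = 138.647 + 297.614 = 436.262 mg/L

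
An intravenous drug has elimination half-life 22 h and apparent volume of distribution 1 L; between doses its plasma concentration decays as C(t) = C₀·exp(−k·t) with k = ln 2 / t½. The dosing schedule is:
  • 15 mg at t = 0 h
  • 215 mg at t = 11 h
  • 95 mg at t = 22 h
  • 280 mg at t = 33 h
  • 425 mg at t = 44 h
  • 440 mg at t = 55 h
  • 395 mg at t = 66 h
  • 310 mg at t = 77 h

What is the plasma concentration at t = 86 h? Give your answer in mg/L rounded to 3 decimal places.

809.250 mg/L

k = ln 2 / 22 = 0.03151 per h
Dose 1 (15 mg at t=0 h): 15·exp(−0.03151·86) = 0.998 mg/L
Dose 2 (215 mg at t=11 h): 215·exp(−0.03151·75) = 20.240 mg/L
Dose 3 (95 mg at t=22 h): 95·exp(−0.03151·64) = 12.647 mg/L
Dose 4 (280 mg at t=33 h): 280·exp(−0.03151·53) = 52.717 mg/L
Dose 5 (425 mg at t=44 h): 425·exp(−0.03151·42) = 113.161 mg/L
Dose 6 (440 mg at t=55 h): 440·exp(−0.03151·31) = 165.682 mg/L
Dose 7 (395 mg at t=66 h): 395·exp(−0.03151·20) = 210.346 mg/L
Dose 8 (310 mg at t=77 h): 310·exp(−0.03151·9) = 233.460 mg/L
C(86) = 0.998 + 20.240 + 12.647 + 52.717 + 113.161 + 165.682 + 210.346 + 233.460 = 809.250 mg/L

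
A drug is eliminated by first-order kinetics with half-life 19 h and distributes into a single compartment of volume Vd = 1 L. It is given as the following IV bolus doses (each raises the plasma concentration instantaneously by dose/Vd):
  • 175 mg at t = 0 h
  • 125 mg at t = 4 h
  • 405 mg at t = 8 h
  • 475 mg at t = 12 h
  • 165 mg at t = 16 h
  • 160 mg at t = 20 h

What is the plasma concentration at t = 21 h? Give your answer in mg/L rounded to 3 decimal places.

k = ln 2 / 19 = 0.03648 per h
Dose 1 (175 mg at t=0 h): 175·exp(−0.03648·21) = 81.343 mg/L
Dose 2 (125 mg at t=4 h): 125·exp(−0.03648·17) = 67.231 mg/L
Dose 3 (405 mg at t=8 h): 405·exp(−0.03648·13) = 252.050 mg/L
Dose 4 (475 mg at t=12 h): 475·exp(−0.03648·9) = 342.059 mg/L
Dose 5 (165 mg at t=16 h): 165·exp(−0.03648·5) = 137.488 mg/L
Dose 6 (160 mg at t=20 h): 160·exp(−0.03648·1) = 154.268 mg/L
C(21) = 81.343 + 67.231 + 252.050 + 342.059 + 137.488 + 154.268 = 1034.439 mg/L

1034.439 mg/L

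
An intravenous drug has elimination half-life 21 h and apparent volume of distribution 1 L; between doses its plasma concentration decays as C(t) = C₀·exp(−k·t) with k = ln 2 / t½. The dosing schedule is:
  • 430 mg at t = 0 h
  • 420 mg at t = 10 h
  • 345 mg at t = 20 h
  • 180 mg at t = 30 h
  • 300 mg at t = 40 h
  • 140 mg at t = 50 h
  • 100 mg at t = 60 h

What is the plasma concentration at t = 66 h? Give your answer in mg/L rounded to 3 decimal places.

537.040 mg/L

k = ln 2 / 21 = 0.03301 per h
Dose 1 (430 mg at t=0 h): 430·exp(−0.03301·66) = 48.683 mg/L
Dose 2 (420 mg at t=10 h): 420·exp(−0.03301·56) = 66.146 mg/L
Dose 3 (345 mg at t=20 h): 345·exp(−0.03301·46) = 75.582 mg/L
Dose 4 (180 mg at t=30 h): 180·exp(−0.03301·36) = 54.856 mg/L
Dose 5 (300 mg at t=40 h): 300·exp(−0.03301·26) = 127.180 mg/L
Dose 6 (140 mg at t=50 h): 140·exp(−0.03301·16) = 82.560 mg/L
Dose 7 (100 mg at t=60 h): 100·exp(−0.03301·6) = 82.034 mg/L
C(66) = 48.683 + 66.146 + 75.582 + 54.856 + 127.180 + 82.560 + 82.034 = 537.040 mg/L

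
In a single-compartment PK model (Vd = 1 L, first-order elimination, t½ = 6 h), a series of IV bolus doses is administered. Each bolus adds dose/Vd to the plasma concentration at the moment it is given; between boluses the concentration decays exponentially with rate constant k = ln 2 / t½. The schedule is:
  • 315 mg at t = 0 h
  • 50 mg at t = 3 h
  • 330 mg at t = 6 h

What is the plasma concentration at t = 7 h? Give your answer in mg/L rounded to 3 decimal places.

k = ln 2 / 6 = 0.11552 per h
Dose 1 (315 mg at t=0 h): 315·exp(−0.11552·7) = 140.317 mg/L
Dose 2 (50 mg at t=3 h): 50·exp(−0.11552·4) = 31.498 mg/L
Dose 3 (330 mg at t=6 h): 330·exp(−0.11552·1) = 293.997 mg/L
C(7) = 140.317 + 31.498 + 293.997 = 465.811 mg/L

465.811 mg/L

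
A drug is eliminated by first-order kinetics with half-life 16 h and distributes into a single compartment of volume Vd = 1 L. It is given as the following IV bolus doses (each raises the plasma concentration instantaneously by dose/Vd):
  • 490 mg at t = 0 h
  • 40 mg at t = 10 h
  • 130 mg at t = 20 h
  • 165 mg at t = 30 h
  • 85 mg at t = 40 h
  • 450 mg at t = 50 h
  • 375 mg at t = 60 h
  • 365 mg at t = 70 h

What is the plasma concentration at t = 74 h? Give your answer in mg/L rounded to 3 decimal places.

k = ln 2 / 16 = 0.04332 per h
Dose 1 (490 mg at t=0 h): 490·exp(−0.04332·74) = 19.858 mg/L
Dose 2 (40 mg at t=10 h): 40·exp(−0.04332·64) = 2.500 mg/L
Dose 3 (130 mg at t=20 h): 130·exp(−0.04332·54) = 12.530 mg/L
Dose 4 (165 mg at t=30 h): 165·exp(−0.04332·44) = 24.527 mg/L
Dose 5 (85 mg at t=40 h): 85·exp(−0.04332·34) = 19.486 mg/L
Dose 6 (450 mg at t=50 h): 450·exp(−0.04332·24) = 159.099 mg/L
Dose 7 (375 mg at t=60 h): 375·exp(−0.04332·14) = 204.470 mg/L
Dose 8 (365 mg at t=70 h): 365·exp(−0.04332·4) = 306.927 mg/L
C(74) = 19.858 + 2.500 + 12.530 + 24.527 + 19.486 + 159.099 + 204.470 + 306.927 = 749.398 mg/L

749.398 mg/L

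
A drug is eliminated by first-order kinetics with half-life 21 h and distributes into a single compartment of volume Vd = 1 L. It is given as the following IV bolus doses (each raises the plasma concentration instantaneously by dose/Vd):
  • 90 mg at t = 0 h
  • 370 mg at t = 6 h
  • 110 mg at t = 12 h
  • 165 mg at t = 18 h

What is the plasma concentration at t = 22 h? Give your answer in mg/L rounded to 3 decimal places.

k = ln 2 / 21 = 0.03301 per h
Dose 1 (90 mg at t=0 h): 90·exp(−0.03301·22) = 43.539 mg/L
Dose 2 (370 mg at t=6 h): 370·exp(−0.03301·16) = 218.195 mg/L
Dose 3 (110 mg at t=12 h): 110·exp(−0.03301·10) = 79.076 mg/L
Dose 4 (165 mg at t=18 h): 165·exp(−0.03301·4) = 144.592 mg/L
C(22) = 43.539 + 218.195 + 79.076 + 144.592 = 485.403 mg/L

485.403 mg/L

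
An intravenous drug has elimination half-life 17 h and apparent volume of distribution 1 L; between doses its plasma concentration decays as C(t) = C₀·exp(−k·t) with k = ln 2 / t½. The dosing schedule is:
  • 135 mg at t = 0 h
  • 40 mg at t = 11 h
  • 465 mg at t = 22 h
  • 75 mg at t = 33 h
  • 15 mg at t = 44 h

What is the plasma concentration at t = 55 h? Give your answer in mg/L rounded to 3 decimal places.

k = ln 2 / 17 = 0.04077 per h
Dose 1 (135 mg at t=0 h): 135·exp(−0.04077·55) = 14.336 mg/L
Dose 2 (40 mg at t=11 h): 40·exp(−0.04077·44) = 6.652 mg/L
Dose 3 (465 mg at t=22 h): 465·exp(−0.04077·33) = 121.088 mg/L
Dose 4 (75 mg at t=33 h): 75·exp(−0.04077·22) = 30.584 mg/L
Dose 5 (15 mg at t=44 h): 15·exp(−0.04077·11) = 9.579 mg/L
C(55) = 14.336 + 6.652 + 121.088 + 30.584 + 9.579 = 182.238 mg/L

182.238 mg/L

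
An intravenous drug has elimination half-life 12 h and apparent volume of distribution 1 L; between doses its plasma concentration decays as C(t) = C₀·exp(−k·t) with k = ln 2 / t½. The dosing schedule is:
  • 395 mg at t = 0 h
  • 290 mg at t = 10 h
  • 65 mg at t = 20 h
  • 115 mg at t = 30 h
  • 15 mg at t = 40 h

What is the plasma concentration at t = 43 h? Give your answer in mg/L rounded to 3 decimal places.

k = ln 2 / 12 = 0.05776 per h
Dose 1 (395 mg at t=0 h): 395·exp(−0.05776·43) = 32.954 mg/L
Dose 2 (290 mg at t=10 h): 290·exp(−0.05776·33) = 43.109 mg/L
Dose 3 (65 mg at t=20 h): 65·exp(−0.05776·23) = 17.216 mg/L
Dose 4 (115 mg at t=30 h): 115·exp(−0.05776·13) = 54.273 mg/L
Dose 5 (15 mg at t=40 h): 15·exp(−0.05776·3) = 12.613 mg/L
C(43) = 32.954 + 43.109 + 17.216 + 54.273 + 12.613 = 160.165 mg/L

160.165 mg/L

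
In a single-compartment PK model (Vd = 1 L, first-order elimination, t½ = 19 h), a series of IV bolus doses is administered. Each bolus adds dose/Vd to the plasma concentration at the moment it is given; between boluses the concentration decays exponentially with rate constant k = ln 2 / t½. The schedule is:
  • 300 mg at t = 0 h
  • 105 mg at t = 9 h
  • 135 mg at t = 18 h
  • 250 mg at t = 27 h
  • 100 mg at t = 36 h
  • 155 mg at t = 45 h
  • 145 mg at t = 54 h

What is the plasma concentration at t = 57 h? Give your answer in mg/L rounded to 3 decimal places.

448.446 mg/L

k = ln 2 / 19 = 0.03648 per h
Dose 1 (300 mg at t=0 h): 300·exp(−0.03648·57) = 37.500 mg/L
Dose 2 (105 mg at t=9 h): 105·exp(−0.03648·48) = 18.226 mg/L
Dose 3 (135 mg at t=18 h): 135·exp(−0.03648·39) = 32.541 mg/L
Dose 4 (250 mg at t=27 h): 250·exp(−0.03648·30) = 83.682 mg/L
Dose 5 (100 mg at t=36 h): 100·exp(−0.03648·21) = 46.482 mg/L
Dose 6 (155 mg at t=45 h): 155·exp(−0.03648·12) = 100.048 mg/L
Dose 7 (145 mg at t=54 h): 145·exp(−0.03648·3) = 129.968 mg/L
C(57) = 37.500 + 18.226 + 32.541 + 83.682 + 46.482 + 100.048 + 129.968 = 448.446 mg/L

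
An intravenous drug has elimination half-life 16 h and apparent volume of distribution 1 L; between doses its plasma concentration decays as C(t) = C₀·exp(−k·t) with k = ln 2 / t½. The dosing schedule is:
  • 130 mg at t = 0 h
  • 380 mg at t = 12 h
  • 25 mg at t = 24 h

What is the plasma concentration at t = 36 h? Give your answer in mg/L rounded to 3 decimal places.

176.545 mg/L

k = ln 2 / 16 = 0.04332 per h
Dose 1 (130 mg at t=0 h): 130·exp(−0.04332·36) = 27.329 mg/L
Dose 2 (380 mg at t=12 h): 380·exp(−0.04332·24) = 134.350 mg/L
Dose 3 (25 mg at t=24 h): 25·exp(−0.04332·12) = 14.865 mg/L
C(36) = 27.329 + 134.350 + 14.865 = 176.545 mg/L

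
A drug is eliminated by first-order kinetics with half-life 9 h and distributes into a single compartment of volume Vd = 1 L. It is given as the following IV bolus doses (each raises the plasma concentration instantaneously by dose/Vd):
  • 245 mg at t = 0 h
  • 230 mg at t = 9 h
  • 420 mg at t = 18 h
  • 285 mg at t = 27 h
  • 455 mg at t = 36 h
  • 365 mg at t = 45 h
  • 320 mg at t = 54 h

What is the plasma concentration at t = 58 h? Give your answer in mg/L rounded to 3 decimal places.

506.427 mg/L

k = ln 2 / 9 = 0.07702 per h
Dose 1 (245 mg at t=0 h): 245·exp(−0.07702·58) = 2.813 mg/L
Dose 2 (230 mg at t=9 h): 230·exp(−0.07702·49) = 5.282 mg/L
Dose 3 (420 mg at t=18 h): 420·exp(−0.07702·40) = 19.290 mg/L
Dose 4 (285 mg at t=27 h): 285·exp(−0.07702·31) = 26.180 mg/L
Dose 5 (455 mg at t=36 h): 455·exp(−0.07702·22) = 83.591 mg/L
Dose 6 (365 mg at t=45 h): 365·exp(−0.07702·13) = 134.113 mg/L
Dose 7 (320 mg at t=54 h): 320·exp(−0.07702·4) = 235.158 mg/L
C(58) = 2.813 + 5.282 + 19.290 + 26.180 + 83.591 + 134.113 + 235.158 = 506.427 mg/L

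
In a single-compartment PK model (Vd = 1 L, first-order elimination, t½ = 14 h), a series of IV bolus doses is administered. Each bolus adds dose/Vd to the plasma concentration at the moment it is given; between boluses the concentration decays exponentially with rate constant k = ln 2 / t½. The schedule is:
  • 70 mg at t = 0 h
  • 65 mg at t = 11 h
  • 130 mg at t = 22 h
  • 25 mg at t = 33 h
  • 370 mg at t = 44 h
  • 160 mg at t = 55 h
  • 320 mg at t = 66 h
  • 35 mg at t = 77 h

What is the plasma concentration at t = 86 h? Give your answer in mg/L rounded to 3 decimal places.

k = ln 2 / 14 = 0.04951 per h
Dose 1 (70 mg at t=0 h): 70·exp(−0.04951·86) = 0.991 mg/L
Dose 2 (65 mg at t=11 h): 65·exp(−0.04951·75) = 1.586 mg/L
Dose 3 (130 mg at t=22 h): 130·exp(−0.04951·64) = 5.468 mg/L
Dose 4 (25 mg at t=33 h): 25·exp(−0.04951·53) = 1.813 mg/L
Dose 5 (370 mg at t=44 h): 370·exp(−0.04951·42) = 46.250 mg/L
Dose 6 (160 mg at t=55 h): 160·exp(−0.04951·31) = 34.479 mg/L
Dose 7 (320 mg at t=66 h): 320·exp(−0.04951·20) = 118.880 mg/L
Dose 8 (35 mg at t=77 h): 35·exp(−0.04951·9) = 22.416 mg/L
C(86) = 0.991 + 1.586 + 5.468 + 1.813 + 46.250 + 34.479 + 118.880 + 22.416 = 231.881 mg/L

231.881 mg/L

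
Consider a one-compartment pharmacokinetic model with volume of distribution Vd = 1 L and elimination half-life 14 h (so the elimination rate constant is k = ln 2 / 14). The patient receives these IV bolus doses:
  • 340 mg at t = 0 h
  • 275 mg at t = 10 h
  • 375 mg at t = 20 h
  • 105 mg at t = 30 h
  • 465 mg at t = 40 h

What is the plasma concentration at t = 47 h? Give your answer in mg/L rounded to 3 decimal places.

k = ln 2 / 14 = 0.04951 per h
Dose 1 (340 mg at t=0 h): 340·exp(−0.04951·47) = 33.180 mg/L
Dose 2 (275 mg at t=10 h): 275·exp(−0.04951·37) = 44.030 mg/L
Dose 3 (375 mg at t=20 h): 375·exp(−0.04951·27) = 98.508 mg/L
Dose 4 (105 mg at t=30 h): 105·exp(−0.04951·17) = 45.254 mg/L
Dose 5 (465 mg at t=40 h): 465·exp(−0.04951·7) = 328.805 mg/L
C(47) = 33.180 + 44.030 + 98.508 + 45.254 + 328.805 = 549.777 mg/L

549.777 mg/L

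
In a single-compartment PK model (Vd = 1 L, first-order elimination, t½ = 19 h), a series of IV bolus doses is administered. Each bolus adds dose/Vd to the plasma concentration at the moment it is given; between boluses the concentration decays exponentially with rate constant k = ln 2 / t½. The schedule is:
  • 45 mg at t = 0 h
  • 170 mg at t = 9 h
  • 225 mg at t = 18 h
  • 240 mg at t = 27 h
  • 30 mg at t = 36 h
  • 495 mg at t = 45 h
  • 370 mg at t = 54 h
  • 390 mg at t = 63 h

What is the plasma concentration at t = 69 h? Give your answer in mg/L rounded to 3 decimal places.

852.167 mg/L

k = ln 2 / 19 = 0.03648 per h
Dose 1 (45 mg at t=0 h): 45·exp(−0.03648·69) = 3.631 mg/L
Dose 2 (170 mg at t=9 h): 170·exp(−0.03648·60) = 19.047 mg/L
Dose 3 (225 mg at t=18 h): 225·exp(−0.03648·51) = 35.007 mg/L
Dose 4 (240 mg at t=27 h): 240·exp(−0.03648·42) = 51.853 mg/L
Dose 5 (30 mg at t=36 h): 30·exp(−0.03648·33) = 9.001 mg/L
Dose 6 (495 mg at t=45 h): 495·exp(−0.03648·24) = 206.232 mg/L
Dose 7 (370 mg at t=54 h): 370·exp(−0.03648·15) = 214.065 mg/L
Dose 8 (390 mg at t=63 h): 390·exp(−0.03648·6) = 313.330 mg/L
C(69) = 3.631 + 19.047 + 35.007 + 51.853 + 9.001 + 206.232 + 214.065 + 313.330 = 852.167 mg/L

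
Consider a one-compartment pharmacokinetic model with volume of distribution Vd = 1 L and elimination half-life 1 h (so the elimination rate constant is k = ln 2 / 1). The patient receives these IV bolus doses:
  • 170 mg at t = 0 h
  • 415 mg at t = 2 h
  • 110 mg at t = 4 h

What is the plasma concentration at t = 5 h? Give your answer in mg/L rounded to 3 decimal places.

k = ln 2 / 1 = 0.69315 per h
Dose 1 (170 mg at t=0 h): 170·exp(−0.69315·5) = 5.312 mg/L
Dose 2 (415 mg at t=2 h): 415·exp(−0.69315·3) = 51.875 mg/L
Dose 3 (110 mg at t=4 h): 110·exp(−0.69315·1) = 55.000 mg/L
C(5) = 5.312 + 51.875 + 55.000 = 112.188 mg/L

112.188 mg/L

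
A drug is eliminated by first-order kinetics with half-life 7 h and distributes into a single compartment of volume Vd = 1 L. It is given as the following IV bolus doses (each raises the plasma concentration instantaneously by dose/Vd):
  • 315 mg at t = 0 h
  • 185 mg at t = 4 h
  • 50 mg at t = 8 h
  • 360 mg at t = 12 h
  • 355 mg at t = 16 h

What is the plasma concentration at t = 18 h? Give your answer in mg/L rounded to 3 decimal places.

k = ln 2 / 7 = 0.09902 per h
Dose 1 (315 mg at t=0 h): 315·exp(−0.09902·18) = 52.995 mg/L
Dose 2 (185 mg at t=4 h): 185·exp(−0.09902·14) = 46.250 mg/L
Dose 3 (50 mg at t=8 h): 50·exp(−0.09902·10) = 18.575 mg/L
Dose 4 (360 mg at t=12 h): 360·exp(−0.09902·6) = 198.736 mg/L
Dose 5 (355 mg at t=16 h): 355·exp(−0.09902·2) = 291.219 mg/L
C(18) = 52.995 + 46.250 + 18.575 + 198.736 + 291.219 = 607.775 mg/L

607.775 mg/L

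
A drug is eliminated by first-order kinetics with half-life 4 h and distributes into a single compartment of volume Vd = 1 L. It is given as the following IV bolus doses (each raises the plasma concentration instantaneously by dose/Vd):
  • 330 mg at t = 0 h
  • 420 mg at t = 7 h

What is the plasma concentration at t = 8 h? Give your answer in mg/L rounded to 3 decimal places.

435.676 mg/L

k = ln 2 / 4 = 0.17329 per h
Dose 1 (330 mg at t=0 h): 330·exp(−0.17329·8) = 82.500 mg/L
Dose 2 (420 mg at t=7 h): 420·exp(−0.17329·1) = 353.176 mg/L
C(8) = 82.500 + 353.176 = 435.676 mg/L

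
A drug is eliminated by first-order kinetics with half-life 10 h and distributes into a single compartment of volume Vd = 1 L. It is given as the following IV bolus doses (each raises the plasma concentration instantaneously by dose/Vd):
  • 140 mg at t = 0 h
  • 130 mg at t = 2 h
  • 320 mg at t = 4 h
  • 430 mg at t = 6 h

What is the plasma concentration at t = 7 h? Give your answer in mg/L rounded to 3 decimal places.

839.229 mg/L

k = ln 2 / 10 = 0.06931 per h
Dose 1 (140 mg at t=0 h): 140·exp(−0.06931·7) = 86.180 mg/L
Dose 2 (130 mg at t=2 h): 130·exp(−0.06931·5) = 91.924 mg/L
Dose 3 (320 mg at t=4 h): 320·exp(−0.06931·3) = 259.921 mg/L
Dose 4 (430 mg at t=6 h): 430·exp(−0.06931·1) = 401.204 mg/L
C(7) = 86.180 + 91.924 + 259.921 + 401.204 = 839.229 mg/L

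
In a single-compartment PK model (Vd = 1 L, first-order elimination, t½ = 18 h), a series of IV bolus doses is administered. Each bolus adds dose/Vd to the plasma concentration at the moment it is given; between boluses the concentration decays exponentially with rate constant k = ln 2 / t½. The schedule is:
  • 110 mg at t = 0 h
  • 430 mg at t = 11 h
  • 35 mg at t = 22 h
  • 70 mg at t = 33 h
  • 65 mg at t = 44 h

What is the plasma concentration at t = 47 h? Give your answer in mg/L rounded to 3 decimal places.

k = ln 2 / 18 = 0.03851 per h
Dose 1 (110 mg at t=0 h): 110·exp(−0.03851·47) = 18.004 mg/L
Dose 2 (430 mg at t=11 h): 430·exp(−0.03851·36) = 107.500 mg/L
Dose 3 (35 mg at t=22 h): 35·exp(−0.03851·25) = 13.365 mg/L
Dose 4 (70 mg at t=33 h): 70·exp(−0.03851·14) = 40.829 mg/L
Dose 5 (65 mg at t=44 h): 65·exp(−0.03851·3) = 57.908 mg/L
C(47) = 18.004 + 107.500 + 13.365 + 40.829 + 57.908 = 237.606 mg/L

237.606 mg/L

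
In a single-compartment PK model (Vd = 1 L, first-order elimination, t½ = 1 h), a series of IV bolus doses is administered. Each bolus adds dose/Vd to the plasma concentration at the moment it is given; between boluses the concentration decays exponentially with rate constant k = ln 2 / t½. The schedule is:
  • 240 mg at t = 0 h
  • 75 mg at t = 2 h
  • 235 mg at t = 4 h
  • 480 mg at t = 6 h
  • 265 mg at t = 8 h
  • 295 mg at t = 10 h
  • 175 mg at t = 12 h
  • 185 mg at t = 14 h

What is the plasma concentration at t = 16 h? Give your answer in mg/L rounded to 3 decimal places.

63.366 mg/L

k = ln 2 / 1 = 0.69315 per h
Dose 1 (240 mg at t=0 h): 240·exp(−0.69315·16) = 0.004 mg/L
Dose 2 (75 mg at t=2 h): 75·exp(−0.69315·14) = 0.005 mg/L
Dose 3 (235 mg at t=4 h): 235·exp(−0.69315·12) = 0.057 mg/L
Dose 4 (480 mg at t=6 h): 480·exp(−0.69315·10) = 0.469 mg/L
Dose 5 (265 mg at t=8 h): 265·exp(−0.69315·8) = 1.035 mg/L
Dose 6 (295 mg at t=10 h): 295·exp(−0.69315·6) = 4.609 mg/L
Dose 7 (175 mg at t=12 h): 175·exp(−0.69315·4) = 10.938 mg/L
Dose 8 (185 mg at t=14 h): 185·exp(−0.69315·2) = 46.250 mg/L
C(16) = 0.004 + 0.005 + 0.057 + 0.469 + 1.035 + 4.609 + 10.938 + 46.250 = 63.366 mg/L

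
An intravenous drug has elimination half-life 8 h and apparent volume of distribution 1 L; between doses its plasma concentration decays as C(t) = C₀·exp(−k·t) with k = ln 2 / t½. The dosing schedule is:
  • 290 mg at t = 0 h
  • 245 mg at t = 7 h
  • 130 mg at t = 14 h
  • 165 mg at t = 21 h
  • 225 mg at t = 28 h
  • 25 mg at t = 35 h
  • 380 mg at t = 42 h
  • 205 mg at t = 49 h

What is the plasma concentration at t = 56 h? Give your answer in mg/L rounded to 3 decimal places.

265.836 mg/L

k = ln 2 / 8 = 0.08664 per h
Dose 1 (290 mg at t=0 h): 290·exp(−0.08664·56) = 2.266 mg/L
Dose 2 (245 mg at t=7 h): 245·exp(−0.08664·49) = 3.510 mg/L
Dose 3 (130 mg at t=14 h): 130·exp(−0.08664·42) = 3.416 mg/L
Dose 4 (165 mg at t=21 h): 165·exp(−0.08664·35) = 7.952 mg/L
Dose 5 (225 mg at t=28 h): 225·exp(−0.08664·28) = 19.887 mg/L
Dose 6 (25 mg at t=35 h): 25·exp(−0.08664·21) = 4.053 mg/L
Dose 7 (380 mg at t=42 h): 380·exp(−0.08664·14) = 112.975 mg/L
Dose 8 (205 mg at t=49 h): 205·exp(−0.08664·7) = 111.777 mg/L
C(56) = 2.266 + 3.510 + 3.416 + 7.952 + 19.887 + 4.053 + 112.975 + 111.777 = 265.836 mg/L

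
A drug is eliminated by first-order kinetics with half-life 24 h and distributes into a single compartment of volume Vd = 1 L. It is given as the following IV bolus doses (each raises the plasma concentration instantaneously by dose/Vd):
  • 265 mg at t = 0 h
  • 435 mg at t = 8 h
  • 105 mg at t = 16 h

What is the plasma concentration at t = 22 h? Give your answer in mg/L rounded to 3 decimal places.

k = ln 2 / 24 = 0.02888 per h
Dose 1 (265 mg at t=0 h): 265·exp(−0.02888·22) = 140.379 mg/L
Dose 2 (435 mg at t=8 h): 435·exp(−0.02888·14) = 290.328 mg/L
Dose 3 (105 mg at t=16 h): 105·exp(−0.02888·6) = 88.294 mg/L
C(22) = 140.379 + 290.328 + 88.294 = 519.001 mg/L

519.001 mg/L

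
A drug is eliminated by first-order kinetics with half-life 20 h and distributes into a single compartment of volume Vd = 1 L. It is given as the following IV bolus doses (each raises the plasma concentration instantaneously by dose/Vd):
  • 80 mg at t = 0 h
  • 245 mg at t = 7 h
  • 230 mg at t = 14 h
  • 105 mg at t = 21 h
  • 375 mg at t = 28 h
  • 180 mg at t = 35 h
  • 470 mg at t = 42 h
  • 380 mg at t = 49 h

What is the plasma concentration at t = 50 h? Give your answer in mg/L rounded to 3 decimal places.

1179.048 mg/L

k = ln 2 / 20 = 0.03466 per h
Dose 1 (80 mg at t=0 h): 80·exp(−0.03466·50) = 14.142 mg/L
Dose 2 (245 mg at t=7 h): 245·exp(−0.03466·43) = 55.202 mg/L
Dose 3 (230 mg at t=14 h): 230·exp(−0.03466·36) = 66.050 mg/L
Dose 4 (105 mg at t=21 h): 105·exp(−0.03466·29) = 38.432 mg/L
Dose 5 (375 mg at t=28 h): 375·exp(−0.03466·22) = 174.944 mg/L
Dose 6 (180 mg at t=35 h): 180·exp(−0.03466·15) = 107.029 mg/L
Dose 7 (470 mg at t=42 h): 470·exp(−0.03466·8) = 356.193 mg/L
Dose 8 (380 mg at t=49 h): 380·exp(−0.03466·1) = 367.056 mg/L
C(50) = 14.142 + 55.202 + 66.050 + 38.432 + 174.944 + 107.029 + 356.193 + 367.056 = 1179.048 mg/L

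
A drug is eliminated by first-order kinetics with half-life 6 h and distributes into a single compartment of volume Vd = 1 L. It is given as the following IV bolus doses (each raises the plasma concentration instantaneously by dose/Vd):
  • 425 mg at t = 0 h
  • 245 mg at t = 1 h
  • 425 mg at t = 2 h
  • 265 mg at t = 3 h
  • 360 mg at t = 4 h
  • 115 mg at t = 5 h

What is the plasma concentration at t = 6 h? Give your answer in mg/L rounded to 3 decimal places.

1193.304 mg/L

k = ln 2 / 6 = 0.11552 per h
Dose 1 (425 mg at t=0 h): 425·exp(−0.11552·6) = 212.500 mg/L
Dose 2 (245 mg at t=1 h): 245·exp(−0.11552·5) = 137.502 mg/L
Dose 3 (425 mg at t=2 h): 425·exp(−0.11552·4) = 267.733 mg/L
Dose 4 (265 mg at t=3 h): 265·exp(−0.11552·3) = 187.383 mg/L
Dose 5 (360 mg at t=4 h): 360·exp(−0.11552·2) = 285.732 mg/L
Dose 6 (115 mg at t=5 h): 115·exp(−0.11552·1) = 102.453 mg/L
C(6) = 212.500 + 137.502 + 267.733 + 187.383 + 285.732 + 102.453 = 1193.304 mg/L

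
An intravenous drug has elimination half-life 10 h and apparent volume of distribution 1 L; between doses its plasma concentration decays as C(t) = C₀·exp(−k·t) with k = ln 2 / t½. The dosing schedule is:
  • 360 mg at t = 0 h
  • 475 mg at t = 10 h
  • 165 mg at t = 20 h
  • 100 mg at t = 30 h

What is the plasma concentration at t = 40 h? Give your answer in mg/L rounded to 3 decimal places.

k = ln 2 / 10 = 0.06931 per h
Dose 1 (360 mg at t=0 h): 360·exp(−0.06931·40) = 22.500 mg/L
Dose 2 (475 mg at t=10 h): 475·exp(−0.06931·30) = 59.375 mg/L
Dose 3 (165 mg at t=20 h): 165·exp(−0.06931·20) = 41.250 mg/L
Dose 4 (100 mg at t=30 h): 100·exp(−0.06931·10) = 50.000 mg/L
C(40) = 22.500 + 59.375 + 41.250 + 50.000 = 173.125 mg/L

173.125 mg/L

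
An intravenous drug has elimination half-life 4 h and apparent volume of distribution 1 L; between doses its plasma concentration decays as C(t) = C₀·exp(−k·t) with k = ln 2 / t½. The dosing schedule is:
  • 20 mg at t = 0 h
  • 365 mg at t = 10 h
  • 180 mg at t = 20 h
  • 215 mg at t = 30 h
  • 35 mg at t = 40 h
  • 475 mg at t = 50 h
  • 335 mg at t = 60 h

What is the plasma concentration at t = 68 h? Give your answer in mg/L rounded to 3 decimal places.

105.372 mg/L

k = ln 2 / 4 = 0.17329 per h
Dose 1 (20 mg at t=0 h): 20·exp(−0.17329·68) = 0.000 mg/L
Dose 2 (365 mg at t=10 h): 365·exp(−0.17329·58) = 0.016 mg/L
Dose 3 (180 mg at t=20 h): 180·exp(−0.17329·48) = 0.044 mg/L
Dose 4 (215 mg at t=30 h): 215·exp(−0.17329·38) = 0.297 mg/L
Dose 5 (35 mg at t=40 h): 35·exp(−0.17329·28) = 0.273 mg/L
Dose 6 (475 mg at t=50 h): 475·exp(−0.17329·18) = 20.992 mg/L
Dose 7 (335 mg at t=60 h): 335·exp(−0.17329·8) = 83.750 mg/L
C(68) = 0.000 + 0.016 + 0.044 + 0.297 + 0.273 + 20.992 + 83.750 = 105.372 mg/L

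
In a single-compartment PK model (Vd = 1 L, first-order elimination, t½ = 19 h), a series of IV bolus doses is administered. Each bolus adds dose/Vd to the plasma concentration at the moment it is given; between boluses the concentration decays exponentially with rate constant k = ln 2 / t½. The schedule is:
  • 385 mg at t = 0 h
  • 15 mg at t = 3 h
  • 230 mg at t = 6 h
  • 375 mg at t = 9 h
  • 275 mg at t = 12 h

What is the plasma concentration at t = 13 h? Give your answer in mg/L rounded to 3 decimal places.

1017.415 mg/L

k = ln 2 / 19 = 0.03648 per h
Dose 1 (385 mg at t=0 h): 385·exp(−0.03648·13) = 239.603 mg/L
Dose 2 (15 mg at t=3 h): 15·exp(−0.03648·10) = 10.415 mg/L
Dose 3 (230 mg at t=6 h): 230·exp(−0.03648·7) = 178.165 mg/L
Dose 4 (375 mg at t=9 h): 375·exp(−0.03648·4) = 324.083 mg/L
Dose 5 (275 mg at t=12 h): 275·exp(−0.03648·1) = 265.148 mg/L
C(13) = 239.603 + 10.415 + 178.165 + 324.083 + 265.148 = 1017.415 mg/L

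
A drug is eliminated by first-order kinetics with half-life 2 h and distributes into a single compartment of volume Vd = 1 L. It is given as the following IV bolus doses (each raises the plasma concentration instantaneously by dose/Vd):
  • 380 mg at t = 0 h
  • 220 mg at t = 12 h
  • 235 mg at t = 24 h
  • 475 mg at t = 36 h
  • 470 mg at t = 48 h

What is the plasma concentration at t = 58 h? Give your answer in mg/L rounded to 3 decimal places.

14.921 mg/L

k = ln 2 / 2 = 0.34657 per h
Dose 1 (380 mg at t=0 h): 380·exp(−0.34657·58) = 0.000 mg/L
Dose 2 (220 mg at t=12 h): 220·exp(−0.34657·46) = 0.000 mg/L
Dose 3 (235 mg at t=24 h): 235·exp(−0.34657·34) = 0.002 mg/L
Dose 4 (475 mg at t=36 h): 475·exp(−0.34657·22) = 0.232 mg/L
Dose 5 (470 mg at t=48 h): 470·exp(−0.34657·10) = 14.688 mg/L
C(58) = 0.000 + 0.000 + 0.002 + 0.232 + 14.688 = 14.921 mg/L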